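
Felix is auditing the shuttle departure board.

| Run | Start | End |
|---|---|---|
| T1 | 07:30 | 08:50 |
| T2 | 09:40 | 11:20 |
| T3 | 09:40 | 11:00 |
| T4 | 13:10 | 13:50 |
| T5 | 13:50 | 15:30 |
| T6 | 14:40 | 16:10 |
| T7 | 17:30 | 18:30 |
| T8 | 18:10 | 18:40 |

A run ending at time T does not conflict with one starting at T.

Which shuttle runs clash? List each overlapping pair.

T2 & T3, T5 & T6, T7 & T8

Sorted by start: T1, T2, T3, T4, T5, T6, T7, T8.
T2 starts after T1 ends; T1 is clear from here.
T3 starts before T2 ends → T2 and T3 overlap.
T4 starts after T2 ends; T2 is clear from here.
T4 starts after T3 ends; T3 is clear from here.
T5 starts exactly when T4 ends (back-to-back, no overlap); T4 is clear from here.
T6 starts before T5 ends → T5 and T6 overlap.
T7 starts after T5 ends; T5 is clear from here.
T7 starts after T6 ends; T6 is clear from here.
T8 starts before T7 ends → T7 and T8 overlap.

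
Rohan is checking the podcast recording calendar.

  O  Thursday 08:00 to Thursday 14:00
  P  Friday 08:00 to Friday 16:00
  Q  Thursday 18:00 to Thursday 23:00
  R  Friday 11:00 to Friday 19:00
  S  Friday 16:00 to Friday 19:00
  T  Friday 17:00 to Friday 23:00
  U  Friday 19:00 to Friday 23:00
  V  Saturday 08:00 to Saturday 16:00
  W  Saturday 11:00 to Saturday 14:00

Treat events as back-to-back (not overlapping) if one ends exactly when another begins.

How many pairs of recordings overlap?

6

Sorted by start: O, Q, P, R, S, T, U, V, W.
Q starts after O ends; O is clear from here.
P starts after Q ends; Q is clear from here.
R starts before P ends → P and R overlap.
S starts exactly when P ends (back-to-back, no overlap); P is clear from here.
S starts before R ends → R and S overlap.
T starts before R ends → R and T overlap.
U starts exactly when R ends (back-to-back, no overlap); R is clear from here.
T starts before S ends → S and T overlap.
U starts exactly when S ends (back-to-back, no overlap); S is clear from here.
U starts before T ends → T and U overlap.
V starts after T ends; T is clear from here.
V starts after U ends; U is clear from here.
W starts before V ends → V and W overlap.
Overlapping pairs: P & R, R & S, R & T, S & T, T & U, V & W — 6 in total.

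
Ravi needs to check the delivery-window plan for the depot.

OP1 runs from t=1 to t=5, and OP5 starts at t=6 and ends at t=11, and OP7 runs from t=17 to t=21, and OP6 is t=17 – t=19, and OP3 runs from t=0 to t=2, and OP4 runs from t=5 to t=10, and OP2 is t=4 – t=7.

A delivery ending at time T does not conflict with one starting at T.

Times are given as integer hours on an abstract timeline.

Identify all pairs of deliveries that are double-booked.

OP1 & OP2, OP1 & OP3, OP2 & OP4, OP2 & OP5, OP4 & OP5, OP6 & OP7

Sorted by start: OP3, OP1, OP2, OP4, OP5, OP6, OP7.
OP1 starts before OP3 ends → OP3 and OP1 overlap.
OP2 starts after OP3 ends, so OP3 has no further overlaps.
OP2 starts before OP1 ends → OP1 and OP2 overlap.
OP4 starts exactly when OP1 ends (back-to-back, no overlap), so OP1 has no further overlaps.
OP4 starts before OP2 ends → OP2 and OP4 overlap.
OP5 starts before OP2 ends → OP2 and OP5 overlap.
OP6 starts after OP2 ends, so OP2 has no further overlaps.
OP5 starts before OP4 ends → OP4 and OP5 overlap.
OP6 starts after OP4 ends, so OP4 has no further overlaps.
OP6 starts after OP5 ends, so OP5 has no further overlaps.
OP7 starts before OP6 ends → OP6 and OP7 overlap.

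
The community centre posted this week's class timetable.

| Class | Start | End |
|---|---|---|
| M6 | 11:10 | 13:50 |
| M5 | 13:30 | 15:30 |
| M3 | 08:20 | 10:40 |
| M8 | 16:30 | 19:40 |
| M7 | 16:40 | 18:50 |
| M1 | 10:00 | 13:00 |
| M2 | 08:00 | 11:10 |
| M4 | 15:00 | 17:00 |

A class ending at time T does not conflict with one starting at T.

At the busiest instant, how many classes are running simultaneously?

3

Sweep the timeline, counting +1 at each start and −1 at each end (ends before starts at a tie):
08:00 start M2 → 1
08:20 start M3 → 2
10:00 start M1 → 3
10:40 end M3 → 2
11:10 end M2 → 1
11:10 start M6 → 2
13:00 end M1 → 1
13:30 start M5 → 2
13:50 end M6 → 1
15:00 start M4 → 2
15:30 end M5 → 1
16:30 start M8 → 2
16:40 start M7 → 3
17:00 end M4 → 2
18:50 end M7 → 1
19:40 end M8 → 0
Peak is 3, at 10:00 (M1, M2, M3).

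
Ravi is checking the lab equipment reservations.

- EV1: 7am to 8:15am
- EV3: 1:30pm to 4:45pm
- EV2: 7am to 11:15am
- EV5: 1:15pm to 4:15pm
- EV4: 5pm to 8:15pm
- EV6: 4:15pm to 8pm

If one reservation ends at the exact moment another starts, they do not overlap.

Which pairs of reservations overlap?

EV1 & EV2, EV3 & EV5, EV3 & EV6, EV4 & EV6

Check each pair: they overlap iff neither finishes before the other starts.
Sorted by start: EV1, EV2, EV5, EV3, EV6, EV4.
EV2 starts before EV1 ends → EV1 and EV2 overlap.
EV5 starts after EV1 ends — done with EV1.
EV5 starts after EV2 ends — done with EV2.
EV3 starts before EV5 ends → EV5 and EV3 overlap.
EV6 starts exactly when EV5 ends (back-to-back, no overlap) — done with EV5.
EV6 starts before EV3 ends → EV3 and EV6 overlap.
EV4 starts after EV3 ends.
EV4 starts before EV6 ends → EV6 and EV4 overlap.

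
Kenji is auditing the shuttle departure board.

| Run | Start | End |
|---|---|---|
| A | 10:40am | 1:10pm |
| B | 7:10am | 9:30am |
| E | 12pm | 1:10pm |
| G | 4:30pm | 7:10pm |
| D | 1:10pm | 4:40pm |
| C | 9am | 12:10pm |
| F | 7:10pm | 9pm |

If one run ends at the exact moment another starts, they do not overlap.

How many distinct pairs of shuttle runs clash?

Sorted by start: B, C, A, E, D, G, F.
C starts before B ends → B and C overlap.
A starts after B ends — done with B.
A starts before C ends → C and A overlap.
E starts before C ends → C and E overlap.
D starts after C ends — done with C.
E starts before A ends → A and E overlap.
D starts exactly when A ends (back-to-back, no overlap) — done with A.
D starts exactly when E ends (back-to-back, no overlap) — done with E.
G starts before D ends → D and G overlap.
F starts after D ends.
F starts exactly when G ends (back-to-back, no overlap).
Overlapping pairs: A & C, A & E, B & C, C & E, D & G — 5 in total.

5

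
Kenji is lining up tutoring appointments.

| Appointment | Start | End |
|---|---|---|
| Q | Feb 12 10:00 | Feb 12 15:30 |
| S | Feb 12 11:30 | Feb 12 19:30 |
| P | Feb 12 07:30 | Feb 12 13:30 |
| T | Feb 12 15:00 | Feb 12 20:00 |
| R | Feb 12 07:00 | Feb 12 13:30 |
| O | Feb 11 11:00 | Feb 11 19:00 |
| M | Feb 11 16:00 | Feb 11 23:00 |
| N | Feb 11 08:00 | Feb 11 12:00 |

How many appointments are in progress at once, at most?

Sort all start/end points and keep a running count:
Feb 11 08:00 start N → 1
Feb 11 11:00 start O → 2
Feb 11 12:00 end N → 1
Feb 11 16:00 start M → 2
Feb 11 19:00 end O → 1
Feb 11 23:00 end M → 0
Feb 12 07:00 start R → 1
Feb 12 07:30 start P → 2
Feb 12 10:00 start Q → 3
Feb 12 11:30 start S → 4
Feb 12 13:30 end P → 3
Feb 12 13:30 end R → 2
Feb 12 15:00 start T → 3
Feb 12 15:30 end Q → 2
Feb 12 19:30 end S → 1
Feb 12 20:00 end T → 0
Peak is 4, at Feb 12 11:30 (P, Q, R, S).

4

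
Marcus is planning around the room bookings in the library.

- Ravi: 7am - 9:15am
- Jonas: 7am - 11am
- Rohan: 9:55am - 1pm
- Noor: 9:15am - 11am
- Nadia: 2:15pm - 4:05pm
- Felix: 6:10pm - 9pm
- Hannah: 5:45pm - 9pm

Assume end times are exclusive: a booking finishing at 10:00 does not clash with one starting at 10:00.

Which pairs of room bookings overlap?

Sorted by start: Ravi, Jonas, Noor, Rohan, Nadia, Hannah, Felix.
Jonas starts before Ravi ends → Ravi and Jonas overlap.
Noor starts exactly when Ravi ends (back-to-back, no overlap) — done with Ravi.
Noor starts before Jonas ends → Jonas and Noor overlap.
Rohan starts before Jonas ends → Jonas and Rohan overlap.
Nadia starts after Jonas ends — done with Jonas.
Rohan starts before Noor ends → Noor and Rohan overlap.
Nadia starts after Noor ends — done with Noor.
Nadia starts after Rohan ends — done with Rohan.
Hannah starts after Nadia ends — done with Nadia.
Felix starts before Hannah ends → Hannah and Felix overlap.

Felix & Hannah, Jonas & Noor, Jonas & Ravi, Jonas & Rohan, Noor & Rohan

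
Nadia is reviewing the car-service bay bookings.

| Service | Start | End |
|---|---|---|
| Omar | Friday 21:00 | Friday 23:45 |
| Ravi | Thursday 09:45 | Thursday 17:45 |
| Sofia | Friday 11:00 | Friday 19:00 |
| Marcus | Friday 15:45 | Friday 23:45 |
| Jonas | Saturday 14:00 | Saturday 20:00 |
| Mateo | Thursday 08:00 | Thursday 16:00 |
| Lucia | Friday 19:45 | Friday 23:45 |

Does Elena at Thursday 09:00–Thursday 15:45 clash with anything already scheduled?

Mateo: starts Thursday 08:00 before Elena ends Thursday 15:45, and ends Thursday 16:00 after Elena starts Thursday 09:00 → overlap.
Ravi: starts Thursday 09:45 before Elena ends Thursday 15:45, and ends Thursday 17:45 after Elena starts Thursday 09:00 → overlap.
Sofia: starts Friday 11:00 at or after Elena ends Thursday 15:45 → clear.
Marcus: starts Friday 15:45 at or after Elena ends Thursday 15:45 → clear.
Lucia: starts Friday 19:45 at or after Elena ends Thursday 15:45 → clear.
Omar: starts Friday 21:00 at or after Elena ends Thursday 15:45 → clear.
Jonas: starts Saturday 14:00 at or after Elena ends Thursday 15:45 → clear.
Elena overlaps Ravi, Mateo.

Yes — it overlaps Mateo, Ravi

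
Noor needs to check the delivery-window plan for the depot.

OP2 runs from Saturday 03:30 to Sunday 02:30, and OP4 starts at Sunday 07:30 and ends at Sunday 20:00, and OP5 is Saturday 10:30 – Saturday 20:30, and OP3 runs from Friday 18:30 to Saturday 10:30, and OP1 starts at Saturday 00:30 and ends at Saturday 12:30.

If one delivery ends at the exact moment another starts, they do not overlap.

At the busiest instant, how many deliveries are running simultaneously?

Walk through starts and ends in time order (an end at T is processed before a start at T):
Friday 18:30 start OP3 → 1
Saturday 00:30 start OP1 → 2
Saturday 03:30 start OP2 → 3
Saturday 10:30 end OP3 → 2
Saturday 10:30 start OP5 → 3
Saturday 12:30 end OP1 → 2
Saturday 20:30 end OP5 → 1
Sunday 02:30 end OP2 → 0
Sunday 07:30 start OP4 → 1
Sunday 20:00 end OP4 → 0
Peak is 3, at Saturday 03:30 (OP1, OP2, OP3).

3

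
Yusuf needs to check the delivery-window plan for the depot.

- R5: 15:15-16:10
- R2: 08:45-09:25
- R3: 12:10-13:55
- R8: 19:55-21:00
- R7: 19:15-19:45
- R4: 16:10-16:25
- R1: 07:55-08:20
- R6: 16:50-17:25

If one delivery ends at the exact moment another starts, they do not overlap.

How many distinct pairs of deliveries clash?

Sorted by start: R1, R2, R3, R5, R4, R6, R7, R8.
R2 starts after R1 ends; R1 is clear from here.
R3 starts after R2 ends; R2 is clear from here.
R5 starts after R3 ends; R3 is clear from here.
R4 starts exactly when R5 ends (back-to-back, no overlap); R5 is clear from here.
R6 starts after R4 ends; R4 is clear from here.
R7 starts after R6 ends; R6 is clear from here.
R8 starts after R7 ends.
No pair overlaps.

0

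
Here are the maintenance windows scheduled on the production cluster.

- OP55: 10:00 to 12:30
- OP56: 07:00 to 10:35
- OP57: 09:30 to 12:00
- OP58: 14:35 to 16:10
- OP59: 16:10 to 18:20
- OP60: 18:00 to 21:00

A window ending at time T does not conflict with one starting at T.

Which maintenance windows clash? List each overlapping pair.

OP55 & OP56, OP55 & OP57, OP56 & OP57, OP59 & OP60

Sorted by start: OP56, OP57, OP55, OP58, OP59, OP60.
OP57 starts before OP56 ends → OP56 and OP57 overlap.
OP55 starts before OP56 ends → OP56 and OP55 overlap.
OP58 starts after OP56 ends, so OP56 has no further overlaps.
OP55 starts before OP57 ends → OP57 and OP55 overlap.
OP58 starts after OP57 ends, so OP57 has no further overlaps.
OP58 starts after OP55 ends, so OP55 has no further overlaps.
OP59 starts exactly when OP58 ends (back-to-back, no overlap), so OP58 has no further overlaps.
OP60 starts before OP59 ends → OP59 and OP60 overlap.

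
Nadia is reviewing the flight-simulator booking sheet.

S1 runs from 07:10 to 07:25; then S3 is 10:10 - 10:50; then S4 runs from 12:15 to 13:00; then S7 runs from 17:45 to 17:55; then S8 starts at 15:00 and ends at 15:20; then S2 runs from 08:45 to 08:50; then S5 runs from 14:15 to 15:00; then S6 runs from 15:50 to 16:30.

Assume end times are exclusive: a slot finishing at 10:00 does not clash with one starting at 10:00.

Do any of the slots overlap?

Two intervals overlap when each starts before the other ends.
Sorted by start: S1, S2, S3, S4, S5, S8, S6, S7.
S2 starts after S1 ends, so nothing later overlaps S1 either.
S3 starts after S2 ends, so nothing later overlaps S2 either.
S4 starts after S3 ends, so nothing later overlaps S3 either.
S5 starts after S4 ends, so nothing later overlaps S4 either.
S8 starts exactly when S5 ends (back-to-back, no overlap), so nothing later overlaps S5 either.
S6 starts after S8 ends, so nothing later overlaps S8 either.
S7 starts after S6 ends.
Every pair is clear; the schedule has no overlaps.

No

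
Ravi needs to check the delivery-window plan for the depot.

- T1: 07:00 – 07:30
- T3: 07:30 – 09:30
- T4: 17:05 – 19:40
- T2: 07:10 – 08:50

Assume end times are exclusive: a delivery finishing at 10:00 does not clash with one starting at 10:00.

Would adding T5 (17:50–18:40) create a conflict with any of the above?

T1: ends 07:30 at or before T5 starts 17:50 → clear.
T2: ends 08:50 at or before T5 starts 17:50 → clear.
T3: ends 09:30 at or before T5 starts 17:50 → clear.
T4: starts 17:05 before T5 ends 18:40, and ends 19:40 after T5 starts 17:50 → overlap.
T5 overlaps T4.

Yes — it overlaps T4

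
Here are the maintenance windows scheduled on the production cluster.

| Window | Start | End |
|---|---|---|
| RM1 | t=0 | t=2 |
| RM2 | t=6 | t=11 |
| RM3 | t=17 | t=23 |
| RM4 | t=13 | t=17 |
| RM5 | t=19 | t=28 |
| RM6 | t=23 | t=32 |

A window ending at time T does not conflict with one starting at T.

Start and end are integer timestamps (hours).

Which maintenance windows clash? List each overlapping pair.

RM3 & RM5, RM5 & RM6

Two intervals overlap when each starts before the other ends.
Sorted by start: RM1, RM2, RM4, RM3, RM5, RM6.
RM2 starts after RM1 ends; RM1 is clear from here.
RM4 starts after RM2 ends; RM2 is clear from here.
RM3 starts exactly when RM4 ends (back-to-back, no overlap); RM4 is clear from here.
RM5 starts before RM3 ends → RM3 and RM5 overlap.
RM6 starts exactly when RM3 ends (back-to-back, no overlap).
RM6 starts before RM5 ends → RM5 and RM6 overlap.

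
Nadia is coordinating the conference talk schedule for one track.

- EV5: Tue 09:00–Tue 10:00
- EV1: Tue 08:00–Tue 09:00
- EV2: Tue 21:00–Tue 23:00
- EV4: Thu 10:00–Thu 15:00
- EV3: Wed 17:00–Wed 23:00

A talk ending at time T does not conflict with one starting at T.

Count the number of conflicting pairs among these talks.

0

Sorted by start: EV1, EV5, EV2, EV3, EV4.
EV5 starts exactly when EV1 ends (back-to-back, no overlap), so nothing later overlaps EV1 either.
EV2 starts after EV5 ends, so nothing later overlaps EV5 either.
EV3 starts after EV2 ends, so nothing later overlaps EV2 either.
EV4 starts after EV3 ends.
No pair overlaps.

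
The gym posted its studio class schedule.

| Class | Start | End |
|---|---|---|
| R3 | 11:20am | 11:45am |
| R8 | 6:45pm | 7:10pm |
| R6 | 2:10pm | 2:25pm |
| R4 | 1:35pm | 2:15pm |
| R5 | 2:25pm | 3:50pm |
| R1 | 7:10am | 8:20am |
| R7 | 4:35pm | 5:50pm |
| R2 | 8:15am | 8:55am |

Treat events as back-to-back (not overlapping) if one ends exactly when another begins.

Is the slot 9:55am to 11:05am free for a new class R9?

Yes — the slot is free

R1: ends 8:20am at or before R9 starts 9:55am → clear.
R2: ends 8:55am at or before R9 starts 9:55am → clear.
R3: starts 11:20am at or after R9 ends 11:05am → clear.
R4: starts 1:35pm at or after R9 ends 11:05am → clear.
R6: starts 2:10pm at or after R9 ends 11:05am → clear.
R5: starts 2:25pm at or after R9 ends 11:05am → clear.
R7: starts 4:35pm at or after R9 ends 11:05am → clear.
R8: starts 6:45pm at or after R9 ends 11:05am → clear.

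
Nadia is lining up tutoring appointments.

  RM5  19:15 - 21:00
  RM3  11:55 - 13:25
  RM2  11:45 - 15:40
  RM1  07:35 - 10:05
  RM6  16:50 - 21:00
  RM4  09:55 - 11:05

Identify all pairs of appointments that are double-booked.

Sorted by start: RM1, RM4, RM2, RM3, RM6, RM5.
RM4 starts before RM1 ends → RM1 and RM4 overlap.
RM2 starts after RM1 ends; RM1 is clear from here.
RM2 starts after RM4 ends; RM4 is clear from here.
RM3 starts before RM2 ends → RM2 and RM3 overlap.
RM6 starts after RM2 ends; RM2 is clear from here.
RM6 starts after RM3 ends; RM3 is clear from here.
RM5 starts before RM6 ends → RM6 and RM5 overlap.

RM1 & RM4, RM2 & RM3, RM5 & RM6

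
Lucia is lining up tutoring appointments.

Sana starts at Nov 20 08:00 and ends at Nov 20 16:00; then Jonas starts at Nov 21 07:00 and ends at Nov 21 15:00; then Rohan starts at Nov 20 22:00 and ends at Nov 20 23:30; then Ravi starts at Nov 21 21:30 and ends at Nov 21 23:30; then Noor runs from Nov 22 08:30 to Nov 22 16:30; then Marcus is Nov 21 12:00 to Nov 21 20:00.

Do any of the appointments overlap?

Sorted by start: Sana, Rohan, Jonas, Marcus, Ravi, Noor.
Rohan starts after Sana ends, so nothing later overlaps Sana either.
Jonas starts after Rohan ends, so nothing later overlaps Rohan either.
Marcus starts before Jonas ends → Jonas and Marcus overlap.
That's a conflict, so the schedule is not conflict-free.

Yes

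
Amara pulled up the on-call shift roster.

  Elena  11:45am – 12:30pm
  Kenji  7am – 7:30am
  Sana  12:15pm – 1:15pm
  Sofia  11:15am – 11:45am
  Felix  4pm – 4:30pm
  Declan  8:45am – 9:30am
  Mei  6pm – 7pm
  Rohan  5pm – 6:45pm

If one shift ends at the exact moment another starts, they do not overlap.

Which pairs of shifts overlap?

Check each pair: they overlap iff neither finishes before the other starts.
Sorted by start: Kenji, Declan, Sofia, Elena, Sana, Felix, Rohan, Mei.
Declan starts after Kenji ends, so Kenji has no further overlaps.
Sofia starts after Declan ends, so Declan has no further overlaps.
Elena starts exactly when Sofia ends (back-to-back, no overlap), so Sofia has no further overlaps.
Sana starts before Elena ends → Elena and Sana overlap.
Felix starts after Elena ends, so Elena has no further overlaps.
Felix starts after Sana ends, so Sana has no further overlaps.
Rohan starts after Felix ends, so Felix has no further overlaps.
Mei starts before Rohan ends → Rohan and Mei overlap.

Elena & Sana, Mei & Rohan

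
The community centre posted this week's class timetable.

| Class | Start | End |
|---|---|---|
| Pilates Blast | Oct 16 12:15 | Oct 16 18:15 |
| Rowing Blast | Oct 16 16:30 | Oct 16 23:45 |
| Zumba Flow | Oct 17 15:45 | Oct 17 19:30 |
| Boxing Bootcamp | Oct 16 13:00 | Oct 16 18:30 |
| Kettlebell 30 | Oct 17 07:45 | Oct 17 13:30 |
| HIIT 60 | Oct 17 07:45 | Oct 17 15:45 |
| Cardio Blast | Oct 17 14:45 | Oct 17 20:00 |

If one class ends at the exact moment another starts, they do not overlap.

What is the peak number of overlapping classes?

Walk through starts and ends in time order (an end at T is processed before a start at T):
Oct 16 12:15 start Pilates Blast → 1
Oct 16 13:00 start Boxing Bootcamp → 2
Oct 16 16:30 start Rowing Blast → 3
Oct 16 18:15 end Pilates Blast → 2
Oct 16 18:30 end Boxing Bootcamp → 1
Oct 16 23:45 end Rowing Blast → 0
Oct 17 07:45 start HIIT 60 → 1
Oct 17 07:45 start Kettlebell 30 → 2
Oct 17 13:30 end Kettlebell 30 → 1
Oct 17 14:45 start Cardio Blast → 2
Oct 17 15:45 end HIIT 60 → 1
Oct 17 15:45 start Zumba Flow → 2
Oct 17 19:30 end Zumba Flow → 1
Oct 17 20:00 end Cardio Blast → 0
Peak is 3, at Oct 16 16:30 (Boxing Bootcamp, Pilates Blast, Rowing Blast).

3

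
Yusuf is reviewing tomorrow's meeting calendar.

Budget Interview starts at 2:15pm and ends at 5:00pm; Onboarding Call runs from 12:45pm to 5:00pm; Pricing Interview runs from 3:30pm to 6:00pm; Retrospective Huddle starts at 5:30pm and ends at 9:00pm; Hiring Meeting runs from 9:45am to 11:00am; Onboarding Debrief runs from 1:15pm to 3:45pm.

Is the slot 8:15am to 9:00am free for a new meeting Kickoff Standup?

Hiring Meeting: starts 9:45am at or after Kickoff Standup ends 9:00am → clear.
Onboarding Call: starts 12:45pm at or after Kickoff Standup ends 9:00am → clear.
Onboarding Debrief: starts 1:15pm at or after Kickoff Standup ends 9:00am → clear.
Budget Interview: starts 2:15pm at or after Kickoff Standup ends 9:00am → clear.
Pricing Interview: starts 3:30pm at or after Kickoff Standup ends 9:00am → clear.
Retrospective Huddle: starts 5:30pm at or after Kickoff Standup ends 9:00am → clear.

Yes — the slot is free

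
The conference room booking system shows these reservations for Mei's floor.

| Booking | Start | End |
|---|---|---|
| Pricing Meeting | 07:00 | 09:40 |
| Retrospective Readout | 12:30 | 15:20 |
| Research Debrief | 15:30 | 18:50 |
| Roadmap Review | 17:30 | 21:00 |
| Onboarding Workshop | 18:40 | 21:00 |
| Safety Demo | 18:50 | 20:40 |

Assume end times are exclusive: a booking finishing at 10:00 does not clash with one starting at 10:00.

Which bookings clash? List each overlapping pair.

Check each pair: they overlap iff neither finishes before the other starts.
Sorted by start: Pricing Meeting, Retrospective Readout, Research Debrief, Roadmap Review, Onboarding Workshop, Safety Demo.
Retrospective Readout starts after Pricing Meeting ends — done with Pricing Meeting.
Research Debrief starts after Retrospective Readout ends — done with Retrospective Readout.
Roadmap Review starts before Research Debrief ends → Research Debrief and Roadmap Review overlap.
Onboarding Workshop starts before Research Debrief ends → Research Debrief and Onboarding Workshop overlap.
Safety Demo starts exactly when Research Debrief ends (back-to-back, no overlap).
Onboarding Workshop starts before Roadmap Review ends → Roadmap Review and Onboarding Workshop overlap.
Safety Demo starts before Roadmap Review ends → Roadmap Review and Safety Demo overlap.
Safety Demo starts before Onboarding Workshop ends → Onboarding Workshop and Safety Demo overlap.

Onboarding Workshop & Research Debrief, Onboarding Workshop & Roadmap Review, Onboarding Workshop & Safety Demo, Research Debrief & Roadmap Review, Roadmap Review & Safety Demo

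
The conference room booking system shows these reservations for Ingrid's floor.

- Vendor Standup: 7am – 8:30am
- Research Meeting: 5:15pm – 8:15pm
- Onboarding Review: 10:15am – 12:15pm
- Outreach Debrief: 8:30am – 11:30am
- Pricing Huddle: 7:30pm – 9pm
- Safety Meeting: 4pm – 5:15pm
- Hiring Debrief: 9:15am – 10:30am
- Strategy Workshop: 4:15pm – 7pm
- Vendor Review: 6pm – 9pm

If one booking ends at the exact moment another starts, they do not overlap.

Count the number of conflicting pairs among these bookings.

9

Two intervals overlap when each starts before the other ends.
Sorted by start: Vendor Standup, Outreach Debrief, Hiring Debrief, Onboarding Review, Safety Meeting, Strategy Workshop, Research Meeting, Vendor Review, Pricing Huddle.
Outreach Debrief starts exactly when Vendor Standup ends (back-to-back, no overlap); Vendor Standup is clear from here.
Hiring Debrief starts before Outreach Debrief ends → Outreach Debrief and Hiring Debrief overlap.
Onboarding Review starts before Outreach Debrief ends → Outreach Debrief and Onboarding Review overlap.
Safety Meeting starts after Outreach Debrief ends; Outreach Debrief is clear from here.
Onboarding Review starts before Hiring Debrief ends → Hiring Debrief and Onboarding Review overlap.
Safety Meeting starts after Hiring Debrief ends; Hiring Debrief is clear from here.
Safety Meeting starts after Onboarding Review ends; Onboarding Review is clear from here.
Strategy Workshop starts before Safety Meeting ends → Safety Meeting and Strategy Workshop overlap.
Research Meeting starts exactly when Safety Meeting ends (back-to-back, no overlap); Safety Meeting is clear from here.
Research Meeting starts before Strategy Workshop ends → Strategy Workshop and Research Meeting overlap.
Vendor Review starts before Strategy Workshop ends → Strategy Workshop and Vendor Review overlap.
Pricing Huddle starts after Strategy Workshop ends.
Vendor Review starts before Research Meeting ends → Research Meeting and Vendor Review overlap.
Pricing Huddle starts before Research Meeting ends → Research Meeting and Pricing Huddle overlap.
Pricing Huddle starts before Vendor Review ends → Vendor Review and Pricing Huddle overlap.
Overlapping pairs: Hiring Debrief & Onboarding Review, Hiring Debrief & Outreach Debrief, Onboarding Review & Outreach Debrief, Pricing Huddle & Research Meeting, Pricing Huddle & Vendor Review, Research Meeting & Strategy Workshop, Research Meeting & Vendor Review, Safety Meeting & Strategy Workshop, Strategy Workshop & Vendor Review — 9 in total.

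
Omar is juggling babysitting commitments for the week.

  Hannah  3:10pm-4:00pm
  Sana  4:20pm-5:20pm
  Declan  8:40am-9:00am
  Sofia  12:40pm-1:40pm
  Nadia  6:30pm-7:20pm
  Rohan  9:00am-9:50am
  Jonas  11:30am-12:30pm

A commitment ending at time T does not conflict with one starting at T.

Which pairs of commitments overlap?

no overlapping pairs

Two intervals overlap when each starts before the other ends.
Sorted by start: Declan, Rohan, Jonas, Sofia, Hannah, Sana, Nadia.
Rohan starts exactly when Declan ends (back-to-back, no overlap); Declan is clear from here.
Jonas starts after Rohan ends; Rohan is clear from here.
Sofia starts after Jonas ends; Jonas is clear from here.
Hannah starts after Sofia ends; Sofia is clear from here.
Sana starts after Hannah ends; Hannah is clear from here.
Nadia starts after Sana ends.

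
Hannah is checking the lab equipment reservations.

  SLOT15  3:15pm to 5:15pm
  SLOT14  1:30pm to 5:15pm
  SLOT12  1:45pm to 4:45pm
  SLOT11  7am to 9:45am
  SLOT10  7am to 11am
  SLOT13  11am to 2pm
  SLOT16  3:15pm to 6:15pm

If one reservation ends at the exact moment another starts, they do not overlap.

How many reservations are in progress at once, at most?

Walk through starts and ends in time order (an end at T is processed before a start at T):
7am start SLOT10 → 1
7am start SLOT11 → 2
9:45am end SLOT11 → 1
11am end SLOT10 → 0
11am start SLOT13 → 1
1:30pm start SLOT14 → 2
1:45pm start SLOT12 → 3
2pm end SLOT13 → 2
3:15pm start SLOT15 → 3
3:15pm start SLOT16 → 4
4:45pm end SLOT12 → 3
5:15pm end SLOT14 → 2
5:15pm end SLOT15 → 1
6:15pm end SLOT16 → 0
Peak is 4, at 3:15pm (SLOT12, SLOT14, SLOT15, SLOT16).

4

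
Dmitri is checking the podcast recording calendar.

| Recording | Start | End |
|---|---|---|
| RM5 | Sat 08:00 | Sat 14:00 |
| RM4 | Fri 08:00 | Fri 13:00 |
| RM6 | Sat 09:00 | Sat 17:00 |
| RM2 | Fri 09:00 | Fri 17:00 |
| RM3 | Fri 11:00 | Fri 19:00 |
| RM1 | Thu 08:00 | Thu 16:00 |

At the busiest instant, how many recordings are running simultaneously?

Sweep the timeline, counting +1 at each start and −1 at each end (ends before starts at a tie):
Thu 08:00 start RM1 → 1
Thu 16:00 end RM1 → 0
Fri 08:00 start RM4 → 1
Fri 09:00 start RM2 → 2
Fri 11:00 start RM3 → 3
Fri 13:00 end RM4 → 2
Fri 17:00 end RM2 → 1
Fri 19:00 end RM3 → 0
Sat 08:00 start RM5 → 1
Sat 09:00 start RM6 → 2
Sat 14:00 end RM5 → 1
Sat 17:00 end RM6 → 0
Peak is 3, at Fri 11:00 (RM2, RM3, RM4).

3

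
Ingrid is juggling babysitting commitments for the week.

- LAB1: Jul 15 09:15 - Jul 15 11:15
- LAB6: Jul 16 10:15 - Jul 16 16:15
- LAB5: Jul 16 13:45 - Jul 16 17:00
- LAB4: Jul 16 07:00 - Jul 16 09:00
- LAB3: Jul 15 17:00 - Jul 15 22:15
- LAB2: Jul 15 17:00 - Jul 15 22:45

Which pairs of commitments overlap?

LAB2 & LAB3, LAB5 & LAB6

Sorted by start: LAB1, LAB2, LAB3, LAB4, LAB6, LAB5.
LAB2 starts after LAB1 ends — done with LAB1.
LAB3 starts before LAB2 ends → LAB2 and LAB3 overlap.
LAB4 starts after LAB2 ends — done with LAB2.
LAB4 starts after LAB3 ends — done with LAB3.
LAB6 starts after LAB4 ends — done with LAB4.
LAB5 starts before LAB6 ends → LAB6 and LAB5 overlap.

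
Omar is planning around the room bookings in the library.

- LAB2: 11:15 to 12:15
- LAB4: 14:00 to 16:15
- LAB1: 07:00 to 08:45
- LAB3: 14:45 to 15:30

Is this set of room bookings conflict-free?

No

Sorted by start: LAB1, LAB2, LAB4, LAB3.
LAB2 starts after LAB1 ends — done with LAB1.
LAB4 starts after LAB2 ends — done with LAB2.
LAB3 starts before LAB4 ends → LAB4 and LAB3 overlap.
That's a conflict, so the schedule is not conflict-free.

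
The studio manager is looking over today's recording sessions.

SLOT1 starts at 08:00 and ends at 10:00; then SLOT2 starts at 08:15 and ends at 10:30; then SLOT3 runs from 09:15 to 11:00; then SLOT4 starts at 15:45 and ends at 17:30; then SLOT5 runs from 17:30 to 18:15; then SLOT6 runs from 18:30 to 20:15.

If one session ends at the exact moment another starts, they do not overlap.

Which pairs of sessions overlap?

SLOT1 & SLOT2, SLOT1 & SLOT3, SLOT2 & SLOT3

Sorted by start: SLOT1, SLOT2, SLOT3, SLOT4, SLOT5, SLOT6.
SLOT2 starts before SLOT1 ends → SLOT1 and SLOT2 overlap.
SLOT3 starts before SLOT1 ends → SLOT1 and SLOT3 overlap.
SLOT4 starts after SLOT1 ends — done with SLOT1.
SLOT3 starts before SLOT2 ends → SLOT2 and SLOT3 overlap.
SLOT4 starts after SLOT2 ends — done with SLOT2.
SLOT4 starts after SLOT3 ends — done with SLOT3.
SLOT5 starts exactly when SLOT4 ends (back-to-back, no overlap) — done with SLOT4.
SLOT6 starts after SLOT5 ends.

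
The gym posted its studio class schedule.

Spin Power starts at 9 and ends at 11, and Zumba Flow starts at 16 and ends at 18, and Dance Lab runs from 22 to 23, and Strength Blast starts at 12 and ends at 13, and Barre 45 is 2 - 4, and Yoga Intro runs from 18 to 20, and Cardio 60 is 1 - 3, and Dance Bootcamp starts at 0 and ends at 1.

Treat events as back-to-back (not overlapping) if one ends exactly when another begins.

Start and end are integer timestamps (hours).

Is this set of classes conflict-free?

Sorted by start: Dance Bootcamp, Cardio 60, Barre 45, Spin Power, Strength Blast, Zumba Flow, Yoga Intro, Dance Lab.
Cardio 60 starts exactly when Dance Bootcamp ends (back-to-back, no overlap) — done with Dance Bootcamp.
Barre 45 starts before Cardio 60 ends → Cardio 60 and Barre 45 overlap.
That's a conflict, so the schedule is not conflict-free.

No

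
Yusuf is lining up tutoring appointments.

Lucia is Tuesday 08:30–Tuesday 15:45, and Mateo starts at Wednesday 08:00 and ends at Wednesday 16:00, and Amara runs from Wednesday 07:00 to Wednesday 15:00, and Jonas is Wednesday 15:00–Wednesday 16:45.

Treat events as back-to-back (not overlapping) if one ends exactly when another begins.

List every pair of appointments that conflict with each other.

Two intervals overlap when each starts before the other ends.
Sorted by start: Lucia, Amara, Mateo, Jonas.
Amara starts after Lucia ends — done with Lucia.
Mateo starts before Amara ends → Amara and Mateo overlap.
Jonas starts exactly when Amara ends (back-to-back, no overlap).
Jonas starts before Mateo ends → Mateo and Jonas overlap.

Amara & Mateo, Jonas & Mateo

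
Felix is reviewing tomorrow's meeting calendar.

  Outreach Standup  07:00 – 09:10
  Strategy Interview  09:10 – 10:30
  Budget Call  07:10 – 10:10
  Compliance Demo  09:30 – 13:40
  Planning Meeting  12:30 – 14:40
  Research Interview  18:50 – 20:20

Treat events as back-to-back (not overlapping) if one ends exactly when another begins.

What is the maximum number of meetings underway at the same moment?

3

Sort all start/end points and keep a running count:
07:00 start Outreach Standup → 1
07:10 start Budget Call → 2
09:10 end Outreach Standup → 1
09:10 start Strategy Interview → 2
09:30 start Compliance Demo → 3
10:10 end Budget Call → 2
10:30 end Strategy Interview → 1
12:30 start Planning Meeting → 2
13:40 end Compliance Demo → 1
14:40 end Planning Meeting → 0
18:50 start Research Interview → 1
20:20 end Research Interview → 0
Peak is 3, at 09:30 (Budget Call, Compliance Demo, Strategy Interview).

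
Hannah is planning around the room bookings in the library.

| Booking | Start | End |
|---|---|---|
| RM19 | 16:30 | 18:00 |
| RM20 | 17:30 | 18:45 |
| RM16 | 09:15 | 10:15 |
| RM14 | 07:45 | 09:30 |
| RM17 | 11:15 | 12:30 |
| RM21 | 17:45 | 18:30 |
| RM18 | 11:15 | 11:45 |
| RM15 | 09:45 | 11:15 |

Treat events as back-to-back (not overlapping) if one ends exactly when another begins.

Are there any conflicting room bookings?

Yes

Sorted by start: RM14, RM16, RM15, RM17, RM18, RM19, RM20, RM21.
RM16 starts before RM14 ends → RM14 and RM16 overlap.
That's a conflict, so the schedule is not conflict-free.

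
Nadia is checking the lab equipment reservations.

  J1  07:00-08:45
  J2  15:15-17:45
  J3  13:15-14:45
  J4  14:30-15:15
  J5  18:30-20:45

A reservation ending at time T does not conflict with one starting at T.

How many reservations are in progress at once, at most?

2

Walk through starts and ends in time order (an end at T is processed before a start at T):
07:00 start J1 → 1
08:45 end J1 → 0
13:15 start J3 → 1
14:30 start J4 → 2
14:45 end J3 → 1
15:15 end J4 → 0
15:15 start J2 → 1
17:45 end J2 → 0
18:30 start J5 → 1
20:45 end J5 → 0
Peak is 2, at 14:30 (J3, J4).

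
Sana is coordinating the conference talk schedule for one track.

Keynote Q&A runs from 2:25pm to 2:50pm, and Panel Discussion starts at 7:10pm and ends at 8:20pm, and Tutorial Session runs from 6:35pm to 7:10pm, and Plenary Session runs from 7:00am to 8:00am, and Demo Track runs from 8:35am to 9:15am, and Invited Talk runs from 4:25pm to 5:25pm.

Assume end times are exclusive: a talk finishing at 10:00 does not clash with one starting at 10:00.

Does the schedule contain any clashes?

Sorted by start: Plenary Session, Demo Track, Keynote Q&A, Invited Talk, Tutorial Session, Panel Discussion.
Demo Track starts after Plenary Session ends, so nothing later overlaps Plenary Session either.
Keynote Q&A starts after Demo Track ends, so nothing later overlaps Demo Track either.
Invited Talk starts after Keynote Q&A ends, so nothing later overlaps Keynote Q&A either.
Tutorial Session starts after Invited Talk ends, so nothing later overlaps Invited Talk either.
Panel Discussion starts exactly when Tutorial Session ends (back-to-back, no overlap).
Every pair is clear; the schedule has no overlaps.

No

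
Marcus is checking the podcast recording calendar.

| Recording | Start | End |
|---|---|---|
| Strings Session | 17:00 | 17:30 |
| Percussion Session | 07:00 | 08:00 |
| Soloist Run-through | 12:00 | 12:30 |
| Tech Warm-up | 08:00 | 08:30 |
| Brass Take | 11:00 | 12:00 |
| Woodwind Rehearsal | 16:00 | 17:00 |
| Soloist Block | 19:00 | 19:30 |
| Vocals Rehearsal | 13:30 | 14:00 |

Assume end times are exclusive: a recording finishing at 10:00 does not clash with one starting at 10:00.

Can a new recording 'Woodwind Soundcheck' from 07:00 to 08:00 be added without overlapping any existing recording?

No — it overlaps Percussion Session

Percussion Session: starts 07:00 before Woodwind Soundcheck ends 08:00, and ends 08:00 after Woodwind Soundcheck starts 07:00 → overlap.
Tech Warm-up: starts 08:00 at or after Woodwind Soundcheck ends 08:00 → clear.
Brass Take: starts 11:00 at or after Woodwind Soundcheck ends 08:00 → clear.
Soloist Run-through: starts 12:00 at or after Woodwind Soundcheck ends 08:00 → clear.
Vocals Rehearsal: starts 13:30 at or after Woodwind Soundcheck ends 08:00 → clear.
Woodwind Rehearsal: starts 16:00 at or after Woodwind Soundcheck ends 08:00 → clear.
Strings Session: starts 17:00 at or after Woodwind Soundcheck ends 08:00 → clear.
Soloist Block: starts 19:00 at or after Woodwind Soundcheck ends 08:00 → clear.
Woodwind Soundcheck overlaps Percussion Session.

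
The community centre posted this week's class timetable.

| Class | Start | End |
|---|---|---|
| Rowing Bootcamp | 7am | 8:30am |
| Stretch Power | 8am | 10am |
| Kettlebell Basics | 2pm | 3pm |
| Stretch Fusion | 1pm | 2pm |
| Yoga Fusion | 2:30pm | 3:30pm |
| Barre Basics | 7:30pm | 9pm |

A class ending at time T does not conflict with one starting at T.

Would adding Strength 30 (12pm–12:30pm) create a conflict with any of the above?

Rowing Bootcamp: ends 8:30am at or before Strength 30 starts 12pm → clear.
Stretch Power: ends 10am at or before Strength 30 starts 12pm → clear.
Stretch Fusion: starts 1pm at or after Strength 30 ends 12:30pm → clear.
Kettlebell Basics: starts 2pm at or after Strength 30 ends 12:30pm → clear.
Yoga Fusion: starts 2:30pm at or after Strength 30 ends 12:30pm → clear.
Barre Basics: starts 7:30pm at or after Strength 30 ends 12:30pm → clear.

No — it doesn't clash with anything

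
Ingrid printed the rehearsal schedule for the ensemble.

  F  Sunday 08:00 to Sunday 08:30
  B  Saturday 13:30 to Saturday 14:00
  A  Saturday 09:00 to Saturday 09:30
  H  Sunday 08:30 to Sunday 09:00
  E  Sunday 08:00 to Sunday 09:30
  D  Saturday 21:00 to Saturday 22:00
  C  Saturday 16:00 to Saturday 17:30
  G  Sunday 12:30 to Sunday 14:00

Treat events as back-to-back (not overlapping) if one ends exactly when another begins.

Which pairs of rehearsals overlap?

Sorted by start: A, B, C, D, E, F, H, G.
B starts after A ends — done with A.
C starts after B ends — done with B.
D starts after C ends — done with C.
E starts after D ends — done with D.
F starts before E ends → E and F overlap.
H starts before E ends → E and H overlap.
G starts after E ends.
H starts exactly when F ends (back-to-back, no overlap) — done with F.
G starts after H ends.

E & F, E & H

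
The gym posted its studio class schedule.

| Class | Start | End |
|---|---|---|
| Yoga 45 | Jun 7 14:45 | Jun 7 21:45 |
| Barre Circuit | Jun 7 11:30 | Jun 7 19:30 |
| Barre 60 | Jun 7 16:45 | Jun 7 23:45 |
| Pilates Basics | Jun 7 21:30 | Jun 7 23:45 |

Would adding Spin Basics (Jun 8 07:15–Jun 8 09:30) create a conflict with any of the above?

No — it doesn't clash with anything

Barre Circuit: ends Jun 7 19:30 at or before Spin Basics starts Jun 8 07:15 → clear.
Yoga 45: ends Jun 7 21:45 at or before Spin Basics starts Jun 8 07:15 → clear.
Barre 60: ends Jun 7 23:45 at or before Spin Basics starts Jun 8 07:15 → clear.
Pilates Basics: ends Jun 7 23:45 at or before Spin Basics starts Jun 8 07:15 → clear.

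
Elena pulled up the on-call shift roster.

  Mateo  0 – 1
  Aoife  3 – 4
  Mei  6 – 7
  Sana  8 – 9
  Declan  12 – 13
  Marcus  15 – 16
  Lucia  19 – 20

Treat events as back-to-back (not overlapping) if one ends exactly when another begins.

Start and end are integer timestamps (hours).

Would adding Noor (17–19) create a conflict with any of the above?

No — it doesn't clash with anything

Mateo: ends 1 at or before Noor starts 17 → clear.
Aoife: ends 4 at or before Noor starts 17 → clear.
Mei: ends 7 at or before Noor starts 17 → clear.
Sana: ends 9 at or before Noor starts 17 → clear.
Declan: ends 13 at or before Noor starts 17 → clear.
Marcus: ends 16 at or before Noor starts 17 → clear.
Lucia: starts 19 at or after Noor ends 19 → clear.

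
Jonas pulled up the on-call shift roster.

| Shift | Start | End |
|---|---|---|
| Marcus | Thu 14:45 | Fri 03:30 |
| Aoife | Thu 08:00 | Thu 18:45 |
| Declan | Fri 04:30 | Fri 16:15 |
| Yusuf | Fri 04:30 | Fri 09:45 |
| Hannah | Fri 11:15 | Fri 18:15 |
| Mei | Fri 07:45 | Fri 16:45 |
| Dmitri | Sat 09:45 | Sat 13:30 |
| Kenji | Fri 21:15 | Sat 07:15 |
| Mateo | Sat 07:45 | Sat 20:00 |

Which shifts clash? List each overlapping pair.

Two intervals overlap when each starts before the other ends.
Sorted by start: Aoife, Marcus, Declan, Yusuf, Mei, Hannah, Kenji, Mateo, Dmitri.
Marcus starts before Aoife ends → Aoife and Marcus overlap.
Declan starts after Aoife ends, so nothing later overlaps Aoife either.
Declan starts after Marcus ends, so nothing later overlaps Marcus either.
Yusuf starts before Declan ends → Declan and Yusuf overlap.
Mei starts before Declan ends → Declan and Mei overlap.
Hannah starts before Declan ends → Declan and Hannah overlap.
Kenji starts after Declan ends, so nothing later overlaps Declan either.
Mei starts before Yusuf ends → Yusuf and Mei overlap.
Hannah starts after Yusuf ends, so nothing later overlaps Yusuf either.
Hannah starts before Mei ends → Mei and Hannah overlap.
Kenji starts after Mei ends, so nothing later overlaps Mei either.
Kenji starts after Hannah ends, so nothing later overlaps Hannah either.
Mateo starts after Kenji ends, so nothing later overlaps Kenji either.
Dmitri starts before Mateo ends → Mateo and Dmitri overlap.

Aoife & Marcus, Declan & Hannah, Declan & Mei, Declan & Yusuf, Dmitri & Mateo, Hannah & Mei, Mei & Yusuf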